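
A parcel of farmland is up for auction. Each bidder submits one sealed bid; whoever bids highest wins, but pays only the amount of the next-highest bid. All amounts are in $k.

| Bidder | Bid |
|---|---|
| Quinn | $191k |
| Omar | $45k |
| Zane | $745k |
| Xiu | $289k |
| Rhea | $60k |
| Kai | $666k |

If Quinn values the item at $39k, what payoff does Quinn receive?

Highest bid: Zane at $745k, so Zane wins.
Second-highest bid: Kai at $666k — that is the price the winner pays.
Quinn did not win, so Quinn pays nothing and receives nothing: payoff $0k.

$0k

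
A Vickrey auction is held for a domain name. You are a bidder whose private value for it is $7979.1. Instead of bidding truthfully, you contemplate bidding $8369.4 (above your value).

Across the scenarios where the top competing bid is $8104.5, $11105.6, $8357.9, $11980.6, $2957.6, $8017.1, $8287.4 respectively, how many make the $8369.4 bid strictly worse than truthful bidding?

The deviation hurts exactly when the highest competing bid lies strictly between $7979.1 and $8369.4 — overbidding then wins at a price above your value.
$8104.5: inside the interval → strictly worse (loss $125.4).
$11105.6: above both → same outcome either way.
$8357.9: inside the interval → strictly worse (loss $378.8).
$11980.6: above both → same outcome either way.
$2957.6: below both → same outcome either way.
$8017.1: inside the interval → strictly worse (loss $38).
$8287.4: inside the interval → strictly worse (loss $308.3).
Count: 4.

4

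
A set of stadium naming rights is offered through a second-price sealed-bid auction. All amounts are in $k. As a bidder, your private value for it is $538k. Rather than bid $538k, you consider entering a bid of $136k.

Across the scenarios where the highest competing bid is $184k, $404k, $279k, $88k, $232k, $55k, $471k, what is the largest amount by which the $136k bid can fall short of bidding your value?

$354k

$184k: truthful gives $354k, deviation gives $0k → loss $354k.
$404k: truthful gives $134k, deviation gives $0k → loss $134k.
$279k: truthful gives $259k, deviation gives $0k → loss $259k.
$88k: same outcome either way → loss $0k.
$232k: truthful gives $306k, deviation gives $0k → loss $306k.
$55k: same outcome either way → loss $0k.
$471k: truthful gives $67k, deviation gives $0k → loss $67k.
Maximum loss: $354k.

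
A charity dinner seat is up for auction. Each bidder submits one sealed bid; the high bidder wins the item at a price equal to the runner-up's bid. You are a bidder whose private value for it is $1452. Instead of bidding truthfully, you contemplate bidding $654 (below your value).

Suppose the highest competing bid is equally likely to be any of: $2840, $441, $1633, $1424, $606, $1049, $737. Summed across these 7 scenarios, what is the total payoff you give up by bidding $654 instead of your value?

The deviation costs you only when the competing bid falls strictly between $654 and $1452; elsewhere both bids give the same outcome.
$2840: outcomes coincide → loss $0.
$441: outcomes coincide → loss $0.
$1633: outcomes coincide → loss $0.
$1424: truthful payoff $28, deviation payoff $0 → loss $28.
$606: outcomes coincide → loss $0.
$1049: truthful payoff $403, deviation payoff $0 → loss $403.
$737: truthful payoff $715, deviation payoff $0 → loss $715.
Total loss = $28 + $403 + $715 = $1146.
Because the price is fixed by the runner-up's bid, deviating from your value can only change a good outcome into a bad one — never the reverse.

$1146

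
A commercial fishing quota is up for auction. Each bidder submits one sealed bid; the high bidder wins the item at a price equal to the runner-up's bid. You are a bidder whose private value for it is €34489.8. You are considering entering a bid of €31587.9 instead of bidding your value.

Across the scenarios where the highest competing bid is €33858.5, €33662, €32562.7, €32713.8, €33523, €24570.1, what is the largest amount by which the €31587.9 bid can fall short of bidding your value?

€33858.5: truthful gives €631.3, deviation gives €0 → loss €631.3.
€33662: truthful gives €827.8, deviation gives €0 → loss €827.8.
€32562.7: truthful gives €1927.1, deviation gives €0 → loss €1927.1.
€32713.8: truthful gives €1776, deviation gives €0 → loss €1776.
€33523: truthful gives €966.8, deviation gives €0 → loss €966.8.
€24570.1: same outcome either way → loss €0.
Maximum loss: €1927.1.

€1927.1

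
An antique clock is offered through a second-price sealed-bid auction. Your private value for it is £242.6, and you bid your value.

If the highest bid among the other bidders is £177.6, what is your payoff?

£65

Your bid £242.6 exceeds the highest competing bid £177.6, so you win.
In a second-price auction the winner pays the second-highest bid, £177.6.
Payoff = value − price = £242.6 − £177.6 = £65.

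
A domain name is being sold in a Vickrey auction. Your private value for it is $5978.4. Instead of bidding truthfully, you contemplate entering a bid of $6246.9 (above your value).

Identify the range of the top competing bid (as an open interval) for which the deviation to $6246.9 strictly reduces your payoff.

($5978.4, $6246.9)

If the competing bid is below $5978.4, both bids win at the same price — no difference.
If it is above $6246.9, both bids lose — no difference.
If it lies strictly between $5978.4 and $6246.9, bidding your value loses (payoff 0) while bidding $6246.9 wins at a price above your value (payoff negative).
So the deviation strictly hurts on the open interval ($5978.4, $6246.9).
Because the price is fixed by the runner-up's bid, deviating from your value can only change a good outcome into a bad one — never the reverse.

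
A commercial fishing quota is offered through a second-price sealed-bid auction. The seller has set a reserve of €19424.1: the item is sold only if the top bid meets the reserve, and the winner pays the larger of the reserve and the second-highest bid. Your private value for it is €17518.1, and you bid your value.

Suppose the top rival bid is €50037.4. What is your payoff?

Your bid €17518.1 is below the highest competing bid €50037.4, so you lose. Payoff €0.

€0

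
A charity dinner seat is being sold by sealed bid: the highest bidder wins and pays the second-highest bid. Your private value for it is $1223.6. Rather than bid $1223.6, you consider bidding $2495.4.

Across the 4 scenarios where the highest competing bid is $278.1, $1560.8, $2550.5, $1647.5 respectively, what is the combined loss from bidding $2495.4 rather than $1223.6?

$761.1

The deviation costs you only when the competing bid falls strictly between $1223.6 and $2495.4; elsewhere both bids give the same outcome.
$278.1: outcomes coincide → loss $0.
$1560.8: truthful payoff $0, deviation payoff −$337.2 → loss $337.2.
$2550.5: outcomes coincide → loss $0.
$1647.5: truthful payoff $0, deviation payoff −$423.9 → loss $423.9.
Total loss = $337.2 + $423.9 = $761.1.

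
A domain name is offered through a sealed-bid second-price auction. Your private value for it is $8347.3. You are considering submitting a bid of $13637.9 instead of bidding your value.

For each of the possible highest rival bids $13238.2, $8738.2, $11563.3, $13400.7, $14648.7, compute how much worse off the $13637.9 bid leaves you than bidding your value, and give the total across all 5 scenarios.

The deviation costs you only when the competing bid falls strictly between $8347.3 and $13637.9; elsewhere both bids give the same outcome.
$13238.2: truthful payoff $0, deviation payoff −$4890.9 → loss $4890.9.
$8738.2: truthful payoff $0, deviation payoff −$390.9 → loss $390.9.
$11563.3: truthful payoff $0, deviation payoff −$3216 → loss $3216.
$13400.7: truthful payoff $0, deviation payoff −$5053.4 → loss $5053.4.
$14648.7: outcomes coincide → loss $0.
Total loss = $4890.9 + $390.9 + $3216 + $5053.4 = $13551.2.
Because the price is fixed by the runner-up's bid, deviating from your value can only change a good outcome into a bad one — never the reverse.

$13551.2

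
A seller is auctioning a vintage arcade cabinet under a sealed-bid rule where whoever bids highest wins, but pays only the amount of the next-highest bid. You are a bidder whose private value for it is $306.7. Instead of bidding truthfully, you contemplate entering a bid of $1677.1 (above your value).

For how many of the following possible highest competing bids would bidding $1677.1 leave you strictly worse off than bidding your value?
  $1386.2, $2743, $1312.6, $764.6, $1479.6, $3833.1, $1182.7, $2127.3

5

The deviation hurts exactly when the highest competing bid lies strictly between $306.7 and $1677.1 — overbidding then wins at a price above your value.
$1386.2: inside the interval → strictly worse (loss $1079.5).
$2743: above both → same outcome either way.
$1312.6: inside the interval → strictly worse (loss $1005.9).
$764.6: inside the interval → strictly worse (loss $457.9).
$1479.6: inside the interval → strictly worse (loss $1172.9).
$3833.1: above both → same outcome either way.
$1182.7: inside the interval → strictly worse (loss $876).
$2127.3: above both → same outcome either way.
Count: 5.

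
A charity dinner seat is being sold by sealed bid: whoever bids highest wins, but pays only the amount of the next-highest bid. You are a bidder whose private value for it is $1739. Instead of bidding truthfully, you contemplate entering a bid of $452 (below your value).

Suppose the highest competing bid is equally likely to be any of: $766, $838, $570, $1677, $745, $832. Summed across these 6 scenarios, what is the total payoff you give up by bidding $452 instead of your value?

$5006

The deviation costs you only when the competing bid falls strictly between $452 and $1739; elsewhere both bids give the same outcome.
$766: truthful payoff $973, deviation payoff $0 → loss $973.
$838: truthful payoff $901, deviation payoff $0 → loss $901.
$570: truthful payoff $1169, deviation payoff $0 → loss $1169.
$1677: truthful payoff $62, deviation payoff $0 → loss $62.
$745: truthful payoff $994, deviation payoff $0 → loss $994.
$832: truthful payoff $907, deviation payoff $0 → loss $907.
Total loss = $973 + $901 + $1169 + $62 + $994 + $907 = $5006.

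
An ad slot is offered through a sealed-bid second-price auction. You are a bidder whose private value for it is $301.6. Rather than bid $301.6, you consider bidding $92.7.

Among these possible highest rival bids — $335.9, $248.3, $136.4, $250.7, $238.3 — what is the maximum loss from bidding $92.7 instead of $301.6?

$165.2

$335.9: same outcome either way → loss $0.
$248.3: truthful gives $53.3, deviation gives $0 → loss $53.3.
$136.4: truthful gives $165.2, deviation gives $0 → loss $165.2.
$250.7: truthful gives $50.9, deviation gives $0 → loss $50.9.
$238.3: truthful gives $63.3, deviation gives $0 → loss $63.3.
Maximum loss: $165.2.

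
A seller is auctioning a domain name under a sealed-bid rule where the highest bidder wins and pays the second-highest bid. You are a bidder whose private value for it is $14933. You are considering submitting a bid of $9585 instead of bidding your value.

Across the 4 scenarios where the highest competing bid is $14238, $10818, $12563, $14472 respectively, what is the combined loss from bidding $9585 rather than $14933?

$7641

The deviation costs you only when the competing bid falls strictly between $9585 and $14933; elsewhere both bids give the same outcome.
$14238: truthful payoff $695, deviation payoff $0 → loss $695.
$10818: truthful payoff $4115, deviation payoff $0 → loss $4115.
$12563: truthful payoff $2370, deviation payoff $0 → loss $2370.
$14472: truthful payoff $461, deviation payoff $0 → loss $461.
Total loss = $695 + $4115 + $2370 + $461 = $7641.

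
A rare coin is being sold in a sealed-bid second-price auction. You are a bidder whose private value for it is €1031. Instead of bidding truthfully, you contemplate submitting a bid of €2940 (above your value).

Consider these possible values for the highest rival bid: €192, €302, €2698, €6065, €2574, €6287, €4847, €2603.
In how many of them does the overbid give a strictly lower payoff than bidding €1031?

The deviation hurts exactly when the highest competing bid lies strictly between €1031 and €2940 — overbidding then wins at a price above your value.
€192: below both → same outcome either way.
€302: below both → same outcome either way.
€2698: inside the interval → strictly worse (loss €1667).
€6065: above both → same outcome either way.
€2574: inside the interval → strictly worse (loss €1543).
€6287: above both → same outcome either way.
€4847: above both → same outcome either way.
€2603: inside the interval → strictly worse (loss €1572).
Count: 3.

3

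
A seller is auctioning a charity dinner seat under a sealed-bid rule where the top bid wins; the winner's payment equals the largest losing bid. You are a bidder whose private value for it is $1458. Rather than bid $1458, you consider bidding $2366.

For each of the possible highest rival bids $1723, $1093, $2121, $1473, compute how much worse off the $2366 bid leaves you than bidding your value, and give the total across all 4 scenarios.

$943

The deviation costs you only when the competing bid falls strictly between $1458 and $2366; elsewhere both bids give the same outcome.
$1723: truthful payoff $0, deviation payoff −$265 → loss $265.
$1093: outcomes coincide → loss $0.
$2121: truthful payoff $0, deviation payoff −$663 → loss $663.
$1473: truthful payoff $0, deviation payoff −$15 → loss $15.
Total loss = $265 + $663 + $15 = $943.
In a second-price auction your bid sets only whether you win, not what you pay, so bidding your true value is weakly dominant.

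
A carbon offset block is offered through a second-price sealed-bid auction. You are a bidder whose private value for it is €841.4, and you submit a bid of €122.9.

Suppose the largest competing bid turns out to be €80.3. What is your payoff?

€761.1

Your bid €122.9 exceeds the highest competing bid €80.3, so you win.
In a second-price auction the winner pays the second-highest bid, €80.3.
Payoff = value − price = €841.4 − €80.3 = €761.1.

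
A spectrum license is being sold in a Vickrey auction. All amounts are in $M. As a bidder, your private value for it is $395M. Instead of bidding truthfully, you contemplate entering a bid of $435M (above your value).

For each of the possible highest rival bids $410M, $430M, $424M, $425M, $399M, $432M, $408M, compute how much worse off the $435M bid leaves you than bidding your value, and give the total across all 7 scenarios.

$163M

The deviation costs you only when the competing bid falls strictly between $395M and $435M; elsewhere both bids give the same outcome.
$410M: truthful payoff $0M, deviation payoff −$15M → loss $15M.
$430M: truthful payoff $0M, deviation payoff −$35M → loss $35M.
$424M: truthful payoff $0M, deviation payoff −$29M → loss $29M.
$425M: truthful payoff $0M, deviation payoff −$30M → loss $30M.
$399M: truthful payoff $0M, deviation payoff −$4M → loss $4M.
$432M: truthful payoff $0M, deviation payoff −$37M → loss $37M.
$408M: truthful payoff $0M, deviation payoff −$13M → loss $13M.
Total loss = $15M + $35M + $29M + $30M + $4M + $37M + $13M = $163M.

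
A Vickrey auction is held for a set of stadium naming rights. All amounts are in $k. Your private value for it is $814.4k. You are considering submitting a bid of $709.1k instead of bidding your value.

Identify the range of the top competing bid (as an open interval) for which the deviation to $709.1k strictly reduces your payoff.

($709.1k, $814.4k)

If the competing bid is below $709.1k, both bids win at the same price — no difference.
If it is above $814.4k, both bids lose — no difference.
If it lies strictly between $709.1k and $814.4k, bidding your value wins at a price below your value (positive payoff) while bidding $709.1k loses (payoff 0).
So the deviation strictly hurts on the open interval ($709.1k, $814.4k).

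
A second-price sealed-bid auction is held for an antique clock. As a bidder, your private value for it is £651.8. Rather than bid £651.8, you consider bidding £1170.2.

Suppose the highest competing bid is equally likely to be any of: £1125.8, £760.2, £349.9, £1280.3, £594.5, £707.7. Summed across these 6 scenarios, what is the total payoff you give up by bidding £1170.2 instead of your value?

The deviation costs you only when the competing bid falls strictly between £651.8 and £1170.2; elsewhere both bids give the same outcome.
£1125.8: truthful payoff £0, deviation payoff −£474 → loss £474.
£760.2: truthful payoff £0, deviation payoff −£108.4 → loss £108.4.
£349.9: outcomes coincide → loss £0.
£1280.3: outcomes coincide → loss £0.
£594.5: outcomes coincide → loss £0.
£707.7: truthful payoff £0, deviation payoff −£55.9 → loss £55.9.
Total loss = £474 + £108.4 + £55.9 = £638.3.
In a second-price auction your bid sets only whether you win, not what you pay, so bidding your true value is weakly dominant.

£638.3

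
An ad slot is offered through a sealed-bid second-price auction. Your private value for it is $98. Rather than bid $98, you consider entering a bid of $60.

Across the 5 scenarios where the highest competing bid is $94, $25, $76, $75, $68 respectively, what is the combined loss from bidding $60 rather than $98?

$79

The deviation costs you only when the competing bid falls strictly between $60 and $98; elsewhere both bids give the same outcome.
$94: truthful payoff $4, deviation payoff $0 → loss $4.
$25: outcomes coincide → loss $0.
$76: truthful payoff $22, deviation payoff $0 → loss $22.
$75: truthful payoff $23, deviation payoff $0 → loss $23.
$68: truthful payoff $30, deviation payoff $0 → loss $30.
Total loss = $4 + $22 + $23 + $30 = $79.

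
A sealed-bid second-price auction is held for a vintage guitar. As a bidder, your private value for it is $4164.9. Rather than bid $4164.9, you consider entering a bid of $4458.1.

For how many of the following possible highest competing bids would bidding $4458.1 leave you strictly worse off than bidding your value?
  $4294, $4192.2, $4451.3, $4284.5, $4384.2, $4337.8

The deviation hurts exactly when the highest competing bid lies strictly between $4164.9 and $4458.1 — overbidding then wins at a price above your value.
$4294: inside the interval → strictly worse (loss $129.1).
$4192.2: inside the interval → strictly worse (loss $27.3).
$4451.3: inside the interval → strictly worse (loss $286.4).
$4284.5: inside the interval → strictly worse (loss $119.6).
$4384.2: inside the interval → strictly worse (loss $219.3).
$4337.8: inside the interval → strictly worse (loss $172.9).
Count: 6.

6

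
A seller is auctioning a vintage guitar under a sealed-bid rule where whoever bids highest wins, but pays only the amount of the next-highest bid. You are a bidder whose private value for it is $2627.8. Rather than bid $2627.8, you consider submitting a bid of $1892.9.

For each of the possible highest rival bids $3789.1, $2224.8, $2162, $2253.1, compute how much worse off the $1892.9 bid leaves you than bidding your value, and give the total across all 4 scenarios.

$1243.5

The deviation costs you only when the competing bid falls strictly between $1892.9 and $2627.8; elsewhere both bids give the same outcome.
$3789.1: outcomes coincide → loss $0.
$2224.8: truthful payoff $403, deviation payoff $0 → loss $403.
$2162: truthful payoff $465.8, deviation payoff $0 → loss $465.8.
$2253.1: truthful payoff $374.7, deviation payoff $0 → loss $374.7.
Total loss = $403 + $465.8 + $374.7 = $1243.5.
In a second-price auction your bid sets only whether you win, not what you pay, so bidding your true value is weakly dominant.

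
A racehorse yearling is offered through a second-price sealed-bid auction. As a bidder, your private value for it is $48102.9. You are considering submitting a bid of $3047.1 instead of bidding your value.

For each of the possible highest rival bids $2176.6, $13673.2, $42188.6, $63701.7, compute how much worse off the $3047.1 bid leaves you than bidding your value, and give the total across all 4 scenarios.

The deviation costs you only when the competing bid falls strictly between $3047.1 and $48102.9; elsewhere both bids give the same outcome.
$2176.6: outcomes coincide → loss $0.
$13673.2: truthful payoff $34429.7, deviation payoff $0 → loss $34429.7.
$42188.6: truthful payoff $5914.3, deviation payoff $0 → loss $5914.3.
$63701.7: outcomes coincide → loss $0.
Total loss = $34429.7 + $5914.3 = $40344.

$40344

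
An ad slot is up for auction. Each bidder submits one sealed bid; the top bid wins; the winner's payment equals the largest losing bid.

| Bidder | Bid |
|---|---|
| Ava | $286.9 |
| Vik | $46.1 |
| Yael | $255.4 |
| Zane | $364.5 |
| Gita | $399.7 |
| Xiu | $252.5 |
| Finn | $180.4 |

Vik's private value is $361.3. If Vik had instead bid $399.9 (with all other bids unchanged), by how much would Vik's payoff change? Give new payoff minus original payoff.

−$38.4

The highest bid among the other bidders is $399.7; Vik's bid doesn't change that.
Original bid $46.1: Vik is not highest (top rival bid is $399.7); payoff $0.
Alternative bid $399.9: Vik is highest, pays the top rival bid $399.7; payoff $361.3 − $399.7 = −$38.4.
Change in payoff = −$38.4 − ($0) = −$38.4.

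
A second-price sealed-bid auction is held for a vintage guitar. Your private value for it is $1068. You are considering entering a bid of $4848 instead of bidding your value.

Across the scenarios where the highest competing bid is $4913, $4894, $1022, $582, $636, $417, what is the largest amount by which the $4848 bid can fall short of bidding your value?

$4913: same outcome either way → loss $0.
$4894: same outcome either way → loss $0.
$1022: same outcome either way → loss $0.
$582: same outcome either way → loss $0.
$636: same outcome either way → loss $0.
$417: same outcome either way → loss $0.
Maximum loss: $0.

$0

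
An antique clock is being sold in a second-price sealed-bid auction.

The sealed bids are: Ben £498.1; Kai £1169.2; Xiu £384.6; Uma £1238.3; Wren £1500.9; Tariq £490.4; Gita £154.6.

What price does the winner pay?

Highest bid: Wren at £1500.9, so Wren wins.
Second-highest bid: Uma at £1238.3 — that is the price the winner pays.

£1238.3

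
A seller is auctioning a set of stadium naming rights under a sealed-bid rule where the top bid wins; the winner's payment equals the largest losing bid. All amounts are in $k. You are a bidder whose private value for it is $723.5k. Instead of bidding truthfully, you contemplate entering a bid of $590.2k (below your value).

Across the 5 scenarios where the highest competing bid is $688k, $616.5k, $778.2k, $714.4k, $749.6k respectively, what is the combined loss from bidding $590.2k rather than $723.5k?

The deviation costs you only when the competing bid falls strictly between $590.2k and $723.5k; elsewhere both bids give the same outcome.
$688k: truthful payoff $35.5k, deviation payoff $0k → loss $35.5k.
$616.5k: truthful payoff $107k, deviation payoff $0k → loss $107k.
$778.2k: outcomes coincide → loss $0k.
$714.4k: truthful payoff $9.1k, deviation payoff $0k → loss $9.1k.
$749.6k: outcomes coincide → loss $0k.
Total loss = $35.5k + $107k + $9.1k = $151.6k.

$151.6k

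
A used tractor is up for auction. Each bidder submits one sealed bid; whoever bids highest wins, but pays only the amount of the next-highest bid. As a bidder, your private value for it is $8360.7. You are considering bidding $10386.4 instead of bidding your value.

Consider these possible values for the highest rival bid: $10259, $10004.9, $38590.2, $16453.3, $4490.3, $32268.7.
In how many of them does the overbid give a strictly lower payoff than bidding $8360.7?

The deviation hurts exactly when the highest competing bid lies strictly between $8360.7 and $10386.4 — overbidding then wins at a price above your value.
$10259: inside the interval → strictly worse (loss $1898.3).
$10004.9: inside the interval → strictly worse (loss $1644.2).
$38590.2: above both → same outcome either way.
$16453.3: above both → same outcome either way.
$4490.3: below both → same outcome either way.
$32268.7: above both → same outcome either way.
Count: 2.

2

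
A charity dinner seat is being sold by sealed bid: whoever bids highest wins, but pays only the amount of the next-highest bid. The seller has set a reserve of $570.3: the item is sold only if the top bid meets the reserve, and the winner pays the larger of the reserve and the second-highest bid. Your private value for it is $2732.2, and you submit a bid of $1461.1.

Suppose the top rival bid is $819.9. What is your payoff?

$1912.3

Your bid $1461.1 is the highest and exceeds the reserve.
Price = max(second-highest bid, reserve) = max($819.9, $570.3) = $819.9.
Payoff = $2732.2 − $819.9 = $1912.3.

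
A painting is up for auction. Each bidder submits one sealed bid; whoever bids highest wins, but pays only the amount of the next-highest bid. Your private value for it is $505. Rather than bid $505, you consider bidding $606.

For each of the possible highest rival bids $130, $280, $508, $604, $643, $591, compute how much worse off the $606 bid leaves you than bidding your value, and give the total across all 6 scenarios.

The deviation costs you only when the competing bid falls strictly between $505 and $606; elsewhere both bids give the same outcome.
$130: outcomes coincide → loss $0.
$280: outcomes coincide → loss $0.
$508: truthful payoff $0, deviation payoff −$3 → loss $3.
$604: truthful payoff $0, deviation payoff −$99 → loss $99.
$643: outcomes coincide → loss $0.
$591: truthful payoff $0, deviation payoff −$86 → loss $86.
Total loss = $3 + $99 + $86 = $188.

$188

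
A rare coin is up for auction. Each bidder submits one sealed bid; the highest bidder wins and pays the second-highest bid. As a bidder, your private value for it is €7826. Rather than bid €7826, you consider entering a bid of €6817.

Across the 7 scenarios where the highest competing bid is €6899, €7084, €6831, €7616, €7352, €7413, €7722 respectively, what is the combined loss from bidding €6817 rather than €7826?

€3865

The deviation costs you only when the competing bid falls strictly between €6817 and €7826; elsewhere both bids give the same outcome.
€6899: truthful payoff €927, deviation payoff €0 → loss €927.
€7084: truthful payoff €742, deviation payoff €0 → loss €742.
€6831: truthful payoff €995, deviation payoff €0 → loss €995.
€7616: truthful payoff €210, deviation payoff €0 → loss €210.
€7352: truthful payoff €474, deviation payoff €0 → loss €474.
€7413: truthful payoff €413, deviation payoff €0 → loss €413.
€7722: truthful payoff €104, deviation payoff €0 → loss €104.
Total loss = €927 + €742 + €995 + €210 + €474 + €413 + €104 = €3865.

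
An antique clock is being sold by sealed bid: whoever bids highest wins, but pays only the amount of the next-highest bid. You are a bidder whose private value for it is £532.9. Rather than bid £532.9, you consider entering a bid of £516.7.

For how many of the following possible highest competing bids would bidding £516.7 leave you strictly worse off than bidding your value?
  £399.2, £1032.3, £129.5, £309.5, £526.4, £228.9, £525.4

2

The deviation hurts exactly when the highest competing bid lies strictly between £516.7 and £532.9 — underbidding then forfeits a profitable win.
£399.2: below both → same outcome either way.
£1032.3: above both → same outcome either way.
£129.5: below both → same outcome either way.
£309.5: below both → same outcome either way.
£526.4: inside the interval → strictly worse (loss £6.5).
£228.9: below both → same outcome either way.
£525.4: inside the interval → strictly worse (loss £7.5).
Count: 2.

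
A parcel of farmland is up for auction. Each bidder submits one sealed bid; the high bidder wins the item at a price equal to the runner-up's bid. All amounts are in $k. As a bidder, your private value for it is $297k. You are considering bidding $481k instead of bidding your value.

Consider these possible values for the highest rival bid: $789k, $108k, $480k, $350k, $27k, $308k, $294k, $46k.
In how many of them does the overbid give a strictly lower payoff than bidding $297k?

The deviation hurts exactly when the highest competing bid lies strictly between $297k and $481k — overbidding then wins at a price above your value.
$789k: above both → same outcome either way.
$108k: below both → same outcome either way.
$480k: inside the interval → strictly worse (loss $183k).
$350k: inside the interval → strictly worse (loss $53k).
$27k: below both → same outcome either way.
$308k: inside the interval → strictly worse (loss $11k).
$294k: below both → same outcome either way.
$46k: below both → same outcome either way.
Count: 3.

3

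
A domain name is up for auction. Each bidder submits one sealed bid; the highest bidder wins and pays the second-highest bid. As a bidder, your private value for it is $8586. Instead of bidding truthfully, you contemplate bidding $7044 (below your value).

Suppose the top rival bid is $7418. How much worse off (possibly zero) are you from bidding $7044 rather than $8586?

Bidding your value $8586: you win (since $8586 > $7418) and pay $7418. Payoff $1168.
Bidding $7044: you lose. Payoff $0.
The competing bid $7418 lies between your shaded bid and your value, so underbidding forfeits an item you could have won at a profitable price.
Loss from deviating = $1168 − ($0) = $1168.
Because the price is fixed by the runner-up's bid, deviating from your value can only change a good outcome into a bad one — never the reverse.

$1168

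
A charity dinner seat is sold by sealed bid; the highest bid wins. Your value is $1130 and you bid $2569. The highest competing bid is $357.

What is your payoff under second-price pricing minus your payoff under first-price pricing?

$2212

You have the highest bid, so you win under either rule.
Second-price: pay $357 → payoff $773.
First-price: pay your own bid $2569 → payoff −$1439.
Difference = $773 − (−$1439) = $2212.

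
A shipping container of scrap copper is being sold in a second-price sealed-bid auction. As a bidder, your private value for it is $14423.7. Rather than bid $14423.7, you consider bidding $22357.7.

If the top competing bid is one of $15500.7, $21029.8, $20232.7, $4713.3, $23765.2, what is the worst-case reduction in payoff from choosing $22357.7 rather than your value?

$15500.7: truthful gives $0, deviation gives −$1077 → loss $1077.
$21029.8: truthful gives $0, deviation gives −$6606.1 → loss $6606.1.
$20232.7: truthful gives $0, deviation gives −$5809 → loss $5809.
$4713.3: same outcome either way → loss $0.
$23765.2: same outcome either way → loss $0.
Maximum loss: $6606.1.

$6606.1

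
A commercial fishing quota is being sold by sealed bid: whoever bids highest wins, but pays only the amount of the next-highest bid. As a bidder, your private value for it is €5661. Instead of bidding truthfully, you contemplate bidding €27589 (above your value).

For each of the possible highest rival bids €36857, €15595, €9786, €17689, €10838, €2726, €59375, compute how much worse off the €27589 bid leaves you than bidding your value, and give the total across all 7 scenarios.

The deviation costs you only when the competing bid falls strictly between €5661 and €27589; elsewhere both bids give the same outcome.
€36857: outcomes coincide → loss €0.
€15595: truthful payoff €0, deviation payoff −€9934 → loss €9934.
€9786: truthful payoff €0, deviation payoff −€4125 → loss €4125.
€17689: truthful payoff €0, deviation payoff −€12028 → loss €12028.
€10838: truthful payoff €0, deviation payoff −€5177 → loss €5177.
€2726: outcomes coincide → loss €0.
€59375: outcomes coincide → loss €0.
Total loss = €9934 + €4125 + €12028 + €5177 = €31264.

€31264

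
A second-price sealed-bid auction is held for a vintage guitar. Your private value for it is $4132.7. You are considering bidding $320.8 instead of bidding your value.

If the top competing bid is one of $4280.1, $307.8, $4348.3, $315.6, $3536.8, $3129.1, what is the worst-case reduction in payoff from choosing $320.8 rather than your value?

$1003.6

$4280.1: same outcome either way → loss $0.
$307.8: same outcome either way → loss $0.
$4348.3: same outcome either way → loss $0.
$315.6: same outcome either way → loss $0.
$3536.8: truthful gives $595.9, deviation gives $0 → loss $595.9.
$3129.1: truthful gives $1003.6, deviation gives $0 → loss $1003.6.
Maximum loss: $1003.6.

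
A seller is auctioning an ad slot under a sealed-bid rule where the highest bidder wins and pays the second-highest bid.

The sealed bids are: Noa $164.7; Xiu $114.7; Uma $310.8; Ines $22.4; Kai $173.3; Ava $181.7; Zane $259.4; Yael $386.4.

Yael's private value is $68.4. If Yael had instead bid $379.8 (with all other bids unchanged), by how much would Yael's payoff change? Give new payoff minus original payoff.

$0

The highest bid among the other bidders is $310.8; Yael's bid doesn't change that.
Original bid $386.4: Yael is highest, pays the top rival bid $310.8; payoff $68.4 − $310.8 = −$242.4.
Alternative bid $379.8: Yael is highest, pays the top rival bid $310.8; payoff $68.4 − $310.8 = −$242.4.
Change in payoff = −$242.4 − (−$242.4) = $0.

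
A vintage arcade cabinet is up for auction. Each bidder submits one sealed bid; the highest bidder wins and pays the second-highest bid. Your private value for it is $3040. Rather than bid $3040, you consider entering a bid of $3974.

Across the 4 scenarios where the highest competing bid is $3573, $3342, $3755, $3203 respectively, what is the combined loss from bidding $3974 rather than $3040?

The deviation costs you only when the competing bid falls strictly between $3040 and $3974; elsewhere both bids give the same outcome.
$3573: truthful payoff $0, deviation payoff −$533 → loss $533.
$3342: truthful payoff $0, deviation payoff −$302 → loss $302.
$3755: truthful payoff $0, deviation payoff −$715 → loss $715.
$3203: truthful payoff $0, deviation payoff −$163 → loss $163.
Total loss = $533 + $302 + $715 + $163 = $1713.

$1713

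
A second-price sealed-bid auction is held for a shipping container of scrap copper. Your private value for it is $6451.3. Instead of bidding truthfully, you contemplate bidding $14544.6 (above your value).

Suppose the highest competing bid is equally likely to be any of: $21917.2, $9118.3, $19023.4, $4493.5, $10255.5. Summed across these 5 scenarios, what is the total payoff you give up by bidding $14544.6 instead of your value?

The deviation costs you only when the competing bid falls strictly between $6451.3 and $14544.6; elsewhere both bids give the same outcome.
$21917.2: outcomes coincide → loss $0.
$9118.3: truthful payoff $0, deviation payoff −$2667 → loss $2667.
$19023.4: outcomes coincide → loss $0.
$4493.5: outcomes coincide → loss $0.
$10255.5: truthful payoff $0, deviation payoff −$3804.2 → loss $3804.2.
Total loss = $2667 + $3804.2 = $6471.2.

$6471.2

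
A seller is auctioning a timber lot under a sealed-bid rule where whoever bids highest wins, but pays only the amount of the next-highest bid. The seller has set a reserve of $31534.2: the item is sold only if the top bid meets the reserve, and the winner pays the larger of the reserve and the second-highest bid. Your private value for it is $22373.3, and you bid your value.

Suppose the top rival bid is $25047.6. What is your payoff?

Your bid $22373.3 is below the highest competing bid $25047.6, so you lose. Payoff $0.

$0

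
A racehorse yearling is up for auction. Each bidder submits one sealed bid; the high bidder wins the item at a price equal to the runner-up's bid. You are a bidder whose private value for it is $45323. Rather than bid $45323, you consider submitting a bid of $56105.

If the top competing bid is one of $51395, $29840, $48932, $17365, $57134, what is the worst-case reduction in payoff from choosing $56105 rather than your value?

$51395: truthful gives $0, deviation gives −$6072 → loss $6072.
$29840: same outcome either way → loss $0.
$48932: truthful gives $0, deviation gives −$3609 → loss $3609.
$17365: same outcome either way → loss $0.
$57134: same outcome either way → loss $0.
Maximum loss: $6072.

$6072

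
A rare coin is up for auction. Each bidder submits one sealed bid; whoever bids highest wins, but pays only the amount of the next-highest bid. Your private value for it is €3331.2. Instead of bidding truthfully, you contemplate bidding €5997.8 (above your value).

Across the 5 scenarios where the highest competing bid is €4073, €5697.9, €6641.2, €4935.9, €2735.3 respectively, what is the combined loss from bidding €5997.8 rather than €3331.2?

The deviation costs you only when the competing bid falls strictly between €3331.2 and €5997.8; elsewhere both bids give the same outcome.
€4073: truthful payoff €0, deviation payoff −€741.8 → loss €741.8.
€5697.9: truthful payoff €0, deviation payoff −€2366.7 → loss €2366.7.
€6641.2: outcomes coincide → loss €0.
€4935.9: truthful payoff €0, deviation payoff −€1604.7 → loss €1604.7.
€2735.3: outcomes coincide → loss €0.
Total loss = €741.8 + €2366.7 + €1604.7 = €4713.2.

€4713.2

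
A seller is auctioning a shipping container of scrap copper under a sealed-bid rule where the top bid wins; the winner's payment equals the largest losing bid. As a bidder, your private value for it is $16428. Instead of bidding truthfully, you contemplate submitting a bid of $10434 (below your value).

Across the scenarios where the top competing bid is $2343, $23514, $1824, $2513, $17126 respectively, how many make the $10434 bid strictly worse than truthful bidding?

The deviation hurts exactly when the highest competing bid lies strictly between $10434 and $16428 — underbidding then forfeits a profitable win.
$2343: below both → same outcome either way.
$23514: above both → same outcome either way.
$1824: below both → same outcome either way.
$2513: below both → same outcome either way.
$17126: above both → same outcome either way.
Count: 0.

0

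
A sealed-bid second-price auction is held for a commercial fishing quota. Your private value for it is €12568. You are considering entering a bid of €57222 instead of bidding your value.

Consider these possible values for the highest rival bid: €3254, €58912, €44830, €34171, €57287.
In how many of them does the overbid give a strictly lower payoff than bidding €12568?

2

The deviation hurts exactly when the highest competing bid lies strictly between €12568 and €57222 — overbidding then wins at a price above your value.
€3254: below both → same outcome either way.
€58912: above both → same outcome either way.
€44830: inside the interval → strictly worse (loss €32262).
€34171: inside the interval → strictly worse (loss €21603).
€57287: above both → same outcome either way.
Count: 2.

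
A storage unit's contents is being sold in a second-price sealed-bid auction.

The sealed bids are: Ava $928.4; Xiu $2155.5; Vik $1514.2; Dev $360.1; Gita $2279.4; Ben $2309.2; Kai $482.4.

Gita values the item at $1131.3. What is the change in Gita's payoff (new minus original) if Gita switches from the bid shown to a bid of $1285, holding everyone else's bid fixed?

The highest bid among the other bidders is $2309.2; Gita's bid doesn't change that.
Original bid $2279.4: Gita is not highest (top rival bid is $2309.2); payoff $0.
Alternative bid $1285: Gita is not highest (top rival bid is $2309.2); payoff $0.
Change in payoff = $0 − ($0) = $0.

$0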